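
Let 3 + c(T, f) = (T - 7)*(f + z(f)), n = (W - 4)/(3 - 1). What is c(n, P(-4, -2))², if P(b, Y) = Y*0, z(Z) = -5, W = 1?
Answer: 6241/4 ≈ 1560.3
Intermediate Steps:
P(b, Y) = 0
n = -3/2 (n = (1 - 4)/(3 - 1) = -3/2 ≈ -1.5000)
c(T, f) = -3 + (-7 + T)*(-5 + f) (c(T, f) = -3 + (T - 7)*(f - 5) = -3 + (-7 + T)*(-5 + f))
c(n, P(-4, -2))² = (32 - 7*0 - 5*(-3/2) - 3/2*0)² = (32 + 0 + 15/2 + 0)² = (79/2)² = 6241/4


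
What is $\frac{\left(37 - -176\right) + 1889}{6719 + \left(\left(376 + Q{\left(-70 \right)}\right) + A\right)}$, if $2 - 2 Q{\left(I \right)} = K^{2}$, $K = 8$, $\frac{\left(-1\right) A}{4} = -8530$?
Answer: $\frac{1051}{20592} \approx 0.051039$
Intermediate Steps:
$A = 34120$ ($A = \left(-4\right) \left(-8530\right) = 34120$)
$Q{\left(I \right)} = -31$ ($Q{\left(I \right)} = 1 - \frac{8^{2}}{2} = 1 - 32 = -31$)
$\frac{\left(37 - -176\right) + 1889}{6719 + \left(\left(376 + Q{\left(-70 \right)}\right) + A\right)} = \frac{\left(37 - -176\right) + 1889}{6719 + \left(\left(376 - 31\right) + 34120\right)} = \frac{\left(37 + 176\right) + 1889}{6719 + \left(345 + 34120\right)} = \frac{213 + 1889}{6719 + 34465} = \frac{2102}{41184} = 2102 \cdot \frac{1}{41184} = \frac{1051}{20592}$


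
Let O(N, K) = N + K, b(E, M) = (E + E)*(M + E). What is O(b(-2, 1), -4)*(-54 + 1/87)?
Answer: 0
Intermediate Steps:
b(E, M) = 2*E*(E + M) (b(E, M) = (2*E)*(E + M) = 2*E*(E + M))
O(N, K) = K + N
O(b(-2, 1), -4)*(-54 + 1/87) = (-4 + 2*(-2)*(-2 + 1))*(-54 + 1/87) = (-4 + 2*(-2)*(-1))*(-54 + 1/87) = (-4 + 4)*(-4697/87) = 0*(-4697/87) = 0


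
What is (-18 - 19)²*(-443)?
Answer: -606467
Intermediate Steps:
(-18 - 19)²*(-443) = (-37)²*(-443) = 1369*(-443) = -606467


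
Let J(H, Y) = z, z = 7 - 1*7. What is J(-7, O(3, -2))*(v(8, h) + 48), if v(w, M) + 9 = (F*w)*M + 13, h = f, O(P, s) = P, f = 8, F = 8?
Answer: 0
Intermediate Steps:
z = 0 (z = 7 - 7 = 0)
J(H, Y) = 0
h = 8
v(w, M) = 4 + 8*M*w (v(w, M) = -9 + ((8*w)*M + 13) = -9 + (8*M*w + 13) = -9 + (13 + 8*M*w) = 4 + 8*M*w)
J(-7, O(3, -2))*(v(8, h) + 48) = 0*((4 + 8*8*8) + 48) = 0*((4 + 512) + 48) = 0*(516 + 48) = 0*564 = 0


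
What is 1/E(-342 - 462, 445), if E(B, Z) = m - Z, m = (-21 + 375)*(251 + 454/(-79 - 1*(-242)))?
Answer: 163/14571383 ≈ 1.1186e-5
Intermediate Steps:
m = 14643918/163 (m = 354*(251 + 454/(-79 + 242)) = 354*(251 + 454/163) = 354*(41367/163) = 14643918/163 ≈ 89840.)
E(B, Z) = 14643918/163 - Z
1/E(-342 - 462, 445) = 1/(14643918/163 - 1*445) = 1/(14643918/163 - 445) = 1/(14571383/163) = 163/14571383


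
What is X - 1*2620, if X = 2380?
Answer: -240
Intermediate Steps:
X - 1*2620 = 2380 - 1*2620 = 2380 - 2620 = -240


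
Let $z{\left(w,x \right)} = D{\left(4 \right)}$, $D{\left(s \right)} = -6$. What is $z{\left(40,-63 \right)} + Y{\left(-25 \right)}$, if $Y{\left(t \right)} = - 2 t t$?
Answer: $-1256$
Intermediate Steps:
$Y{\left(t \right)} = - 2 t^{2}$
$z{\left(w,x \right)} = -6$
$z{\left(40,-63 \right)} + Y{\left(-25 \right)} = -6 - 2 \left(-25\right)^{2} = -6 - 1250 = -1256$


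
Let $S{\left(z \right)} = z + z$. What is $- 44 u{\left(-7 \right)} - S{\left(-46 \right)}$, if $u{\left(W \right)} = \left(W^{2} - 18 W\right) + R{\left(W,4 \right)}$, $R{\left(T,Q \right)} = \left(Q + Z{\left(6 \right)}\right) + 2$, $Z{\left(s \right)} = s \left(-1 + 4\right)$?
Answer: $-8664$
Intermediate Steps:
$Z{\left(s \right)} = 3 s$ ($Z{\left(s \right)} = s 3 = 3 s$)
$S{\left(z \right)} = 2 z$
$R{\left(T,Q \right)} = 20 + Q$ ($R{\left(T,Q \right)} = \left(Q + 3 \cdot 6\right) + 2 = \left(Q + 18\right) + 2 = \left(18 + Q\right) + 2 = 20 + Q$)
$u{\left(W \right)} = 24 + W^{2} - 18 W$ ($u{\left(W \right)} = \left(W^{2} - 18 W\right) + \left(20 + 4\right) = \left(W^{2} - 18 W\right) + 24 = 24 + W^{2} - 18 W$)
$- 44 u{\left(-7 \right)} - S{\left(-46 \right)} = - 44 \left(24 + \left(-7\right)^{2} - -126\right) - 2 \left(-46\right) = - 44 \left(24 + 49 + 126\right) - -92 = \left(-44\right) 199 + 92 = -8756 + 92 = -8664$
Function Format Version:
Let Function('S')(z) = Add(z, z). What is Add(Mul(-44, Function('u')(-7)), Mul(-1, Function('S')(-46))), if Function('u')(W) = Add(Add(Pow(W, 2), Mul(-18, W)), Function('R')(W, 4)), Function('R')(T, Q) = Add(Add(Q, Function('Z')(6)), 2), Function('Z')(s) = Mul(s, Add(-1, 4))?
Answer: -8664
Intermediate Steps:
Function('Z')(s) = Mul(3, s) (Function('Z')(s) = Mul(s, 3) = Mul(3, s))
Function('S')(z) = Mul(2, z)
Function('R')(T, Q) = Add(20, Q) (Function('R')(T, Q) = Add(Add(Q, Mul(3, 6)), 2) = Add(Add(Q, 18), 2) = Add(Add(18, Q), 2) = Add(20, Q))
Function('u')(W) = Add(24, Pow(W, 2), Mul(-18, W)) (Function('u')(W) = Add(Add(Pow(W, 2), Mul(-18, W)), Add(20, 4)) = Add(Add(Pow(W, 2), Mul(-18, W)), 24) = Add(24, Pow(W, 2), Mul(-18, W)))
Add(Mul(-44, Function('u')(-7)), Mul(-1, Function('S')(-46))) = Add(Mul(-44, Add(24, Pow(-7, 2), Mul(-18, -7))), Mul(-1, Mul(2, -46))) = Add(Mul(-44, Add(24, 49, 126)), Mul(-1, -92)) = Add(Mul(-44, 199), 92) = Add(-8756, 92) = -8664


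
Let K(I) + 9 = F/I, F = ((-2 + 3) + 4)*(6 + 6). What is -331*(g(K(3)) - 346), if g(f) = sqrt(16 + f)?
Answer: 114526 - 993*sqrt(3) ≈ 1.1281e+5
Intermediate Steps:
F = 60 (F = (1 + 4)*12 = 5*12 = 60)
K(I) = -9 + 60/I
-331*(g(K(3)) - 346) = -331*(sqrt(16 + (-9 + 60/3)) - 346) = -331*(sqrt(16 + (-9 + 60*(1/3))) - 346) = -331*(sqrt(16 + (-9 + 20)) - 346) = -331*(sqrt(16 + 11) - 346) = -331*(sqrt(27) - 346) = -331*(3*sqrt(3) - 346) = -331*(-346 + 3*sqrt(3)) = 114526 - 993*sqrt(3)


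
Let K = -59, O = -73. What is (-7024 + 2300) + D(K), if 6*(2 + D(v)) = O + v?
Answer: -4748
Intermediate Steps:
D(v) = -85/6 + v/6 (D(v) = -2 + (-73 + v)/6 = -2 + (-73/6 + v/6) = -85/6 + v/6)
(-7024 + 2300) + D(K) = (-7024 + 2300) + (-85/6 + (⅙)*(-59)) = -4724 + (-85/6 - 59/6) = -4724 - 24 = -4748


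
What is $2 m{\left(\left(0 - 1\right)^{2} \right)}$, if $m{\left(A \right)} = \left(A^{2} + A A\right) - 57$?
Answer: $-110$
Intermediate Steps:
$m{\left(A \right)} = -57 + 2 A^{2}$ ($m{\left(A \right)} = \left(A^{2} + A^{2}\right) - 57 = 2 A^{2} - 57 = -57 + 2 A^{2}$)
$2 m{\left(\left(0 - 1\right)^{2} \right)} = 2 \left(-57 + 2 \left(\left(0 - 1\right)^{2}\right)^{2}\right) = 2 \left(-57 + 2 \left(\left(-1\right)^{2}\right)^{2}\right) = 2 \left(-57 + 2 \cdot 1^{2}\right) = 2 \left(-57 + 2 \cdot 1\right) = 2 \left(-57 + 2\right) = 2 \left(-55\right) = -110$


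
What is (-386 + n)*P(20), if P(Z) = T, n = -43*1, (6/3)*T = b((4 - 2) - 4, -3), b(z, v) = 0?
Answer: 0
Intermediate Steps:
T = 0 (T = (½)*0 = 0)
n = -43
P(Z) = 0
(-386 + n)*P(20) = (-386 - 43)*0 = -429*0 = 0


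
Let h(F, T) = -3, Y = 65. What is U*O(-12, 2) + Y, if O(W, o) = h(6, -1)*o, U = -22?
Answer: 197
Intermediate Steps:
O(W, o) = -3*o
U*O(-12, 2) + Y = -(-66)*2 + 65 = -22*(-6) + 65 = 132 + 65 = 197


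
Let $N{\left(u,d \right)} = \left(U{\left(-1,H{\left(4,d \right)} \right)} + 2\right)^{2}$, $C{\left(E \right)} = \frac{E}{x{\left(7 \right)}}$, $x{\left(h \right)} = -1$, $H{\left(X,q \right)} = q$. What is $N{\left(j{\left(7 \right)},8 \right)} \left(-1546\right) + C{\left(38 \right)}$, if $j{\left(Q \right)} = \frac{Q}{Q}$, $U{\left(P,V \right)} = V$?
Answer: $-154638$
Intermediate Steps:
$j{\left(Q \right)} = 1$
$C{\left(E \right)} = - E$ ($C{\left(E \right)} = \frac{E}{-1} = E \left(-1\right) = - E$)
$N{\left(u,d \right)} = \left(2 + d\right)^{2}$ ($N{\left(u,d \right)} = \left(d + 2\right)^{2} = \left(2 + d\right)^{2}$)
$N{\left(j{\left(7 \right)},8 \right)} \left(-1546\right) + C{\left(38 \right)} = \left(2 + 8\right)^{2} \left(-1546\right) - 38 = 10^{2} \left(-1546\right) - 38 = 100 \left(-1546\right) - 38 = -154600 - 38 = -154638$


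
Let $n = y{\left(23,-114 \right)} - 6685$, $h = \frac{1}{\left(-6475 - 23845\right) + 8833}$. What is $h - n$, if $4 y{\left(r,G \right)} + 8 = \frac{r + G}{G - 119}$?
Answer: $\frac{133911130059}{20025884} \approx 6686.9$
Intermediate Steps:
$h = - \frac{1}{21487}$ ($h = \frac{1}{\left(-6475 - 23845\right) + 8833} = \frac{1}{-30320 + 8833} = \frac{1}{-21487} = - \frac{1}{21487} \approx -4.654 \cdot 10^{-5}$)
$y{\left(r,G \right)} = -2 + \frac{G + r}{4 \left(-119 + G\right)}$ ($y{\left(r,G \right)} = -2 + \frac{\left(r + G\right) \frac{1}{G - 119}}{4} = -2 + \frac{\left(G + r\right) \frac{1}{-119 + G}}{4} = -2 + \frac{\frac{1}{-119 + G} \left(G + r\right)}{4} = -2 + \frac{G + r}{4 \left(-119 + G\right)}$)
$n = - \frac{6232193}{932}$ ($n = \frac{952 + 23 - -798}{4 \left(-119 - 114\right)} - 6685 = \frac{952 + 23 + 798}{4 \left(-233\right)} - 6685 = \frac{1}{4} \left(- \frac{1}{233}\right) 1773 - 6685 = - \frac{1773}{932} - 6685 = - \frac{6232193}{932} \approx -6686.9$)
$h - n = - \frac{1}{21487} - - \frac{6232193}{932} = - \frac{1}{21487} + \frac{6232193}{932} = \frac{133911130059}{20025884}$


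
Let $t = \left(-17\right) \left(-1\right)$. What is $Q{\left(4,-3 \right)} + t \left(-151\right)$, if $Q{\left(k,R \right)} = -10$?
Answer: $-2577$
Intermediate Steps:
$t = 17$
$Q{\left(4,-3 \right)} + t \left(-151\right) = -10 + 17 \left(-151\right) = -10 - 2567 = -2577$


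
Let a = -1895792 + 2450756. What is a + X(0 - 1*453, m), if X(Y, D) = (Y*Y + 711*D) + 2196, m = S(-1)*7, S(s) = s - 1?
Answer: 752415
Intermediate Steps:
S(s) = -1 + s
a = 554964
m = -14 (m = (-1 - 1)*7 = -2*7 = -14)
X(Y, D) = 2196 + Y**2 + 711*D (X(Y, D) = (Y**2 + 711*D) + 2196 = 2196 + Y**2 + 711*D)
a + X(0 - 1*453, m) = 554964 + (2196 + (0 - 1*453)**2 + 711*(-14)) = 554964 + (2196 + (0 - 453)**2 - 9954) = 554964 + (2196 + (-453)**2 - 9954) = 554964 + (2196 + 205209 - 9954) = 554964 + 197451 = 752415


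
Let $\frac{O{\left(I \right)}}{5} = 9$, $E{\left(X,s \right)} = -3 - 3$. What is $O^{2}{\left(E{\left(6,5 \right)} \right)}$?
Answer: $2025$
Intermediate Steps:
$E{\left(X,s \right)} = -6$
$O{\left(I \right)} = 45$ ($O{\left(I \right)} = 5 \cdot 9 = 45$)
$O^{2}{\left(E{\left(6,5 \right)} \right)} = 45^{2} = 2025$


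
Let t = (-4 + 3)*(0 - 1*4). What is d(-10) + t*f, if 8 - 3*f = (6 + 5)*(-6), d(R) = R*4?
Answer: 176/3 ≈ 58.667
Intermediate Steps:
d(R) = 4*R
f = 74/3 (f = 8/3 - (6 + 5)*(-6)/3 = 8/3 - 11*(-6)/3 = 8/3 - ⅓*(-66) = 8/3 + 22 = 74/3 ≈ 24.667)
t = 4 (t = -(0 - 4) = -1*(-4) = 4)
d(-10) + t*f = 4*(-10) + 4*(74/3) = -40 + 296/3 = 176/3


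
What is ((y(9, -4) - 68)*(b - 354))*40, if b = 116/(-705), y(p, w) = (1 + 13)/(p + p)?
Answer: 1208480240/1269 ≈ 9.5231e+5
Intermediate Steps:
y(p, w) = 7/p (y(p, w) = 14/((2*p)) = 14*(1/(2*p)) = 7/p)
b = -116/705 (b = 116*(-1/705) = -116/705 ≈ -0.16454)
((y(9, -4) - 68)*(b - 354))*40 = ((7/9 - 68)*(-116/705 - 354))*40 = ((7*(⅑) - 68)*(-249686/705))*40 = ((7/9 - 68)*(-249686/705))*40 = -605/9*(-249686/705)*40 = (30212006/1269)*40 = 1208480240/1269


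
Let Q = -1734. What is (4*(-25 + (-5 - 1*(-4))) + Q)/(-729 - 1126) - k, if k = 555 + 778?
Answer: -2470877/1855 ≈ -1332.0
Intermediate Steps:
k = 1333
(4*(-25 + (-5 - 1*(-4))) + Q)/(-729 - 1126) - k = (4*(-25 + (-5 - 1*(-4))) - 1734)/(-729 - 1126) - 1*1333 = (4*(-25 + (-5 + 4)) - 1734)/(-1855) - 1333 = (4*(-25 - 1) - 1734)*(-1/1855) - 1333 = (4*(-26) - 1734)*(-1/1855) - 1333 = (-104 - 1734)*(-1/1855) - 1333 = -1838*(-1/1855) - 1333 = 1838/1855 - 1333 = -2470877/1855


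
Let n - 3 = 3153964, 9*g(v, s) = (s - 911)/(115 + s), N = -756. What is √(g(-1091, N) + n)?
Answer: √11663147102890/1923 ≈ 1775.9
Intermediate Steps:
g(v, s) = (-911 + s)/(9*(115 + s)) (g(v, s) = ((s - 911)/(115 + s))/9 = ((-911 + s)/(115 + s))/9 = (-911 + s)/(9*(115 + s)))
n = 3153967 (n = 3 + 3153964 = 3153967)
√(g(-1091, N) + n) = √((-911 - 756)/(9*(115 - 756)) + 3153967) = √((⅑)*(-1667)/(-641) + 3153967) = √((⅑)*(-1/641)*(-1667) + 3153967) = √(1667/5769 + 3153967) = √(18195237290/5769) = √11663147102890/1923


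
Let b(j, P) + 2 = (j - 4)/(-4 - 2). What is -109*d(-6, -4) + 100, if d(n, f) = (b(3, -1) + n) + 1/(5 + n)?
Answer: 6377/6 ≈ 1062.8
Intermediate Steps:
b(j, P) = -4/3 - j/6 (b(j, P) = -2 + (j - 4)/(-4 - 2) = -2 + (-4 + j)/(-6) = -2 + (-4 + j)*(-⅙) = -2 + (⅔ - j/6) = -4/3 - j/6)
d(n, f) = -11/6 + n + 1/(5 + n) (d(n, f) = ((-4/3 - ⅙*3) + n) + 1/(5 + n) = ((-4/3 - ½) + n) + 1/(5 + n) = (-11/6 + n) + 1/(5 + n) = -11/6 + n + 1/(5 + n))
-109*d(-6, -4) + 100 = -109*(-49 + 6*(-6)² + 19*(-6))/(6*(5 - 6)) + 100 = -109*(-49 + 6*36 - 114)/(6*(-1)) + 100 = -109*(-1)*(-49 + 216 - 114)/6 + 100 = -109*(-1)*53/6 + 100 = -109*(-53/6) + 100 = 5777/6 + 100 = 6377/6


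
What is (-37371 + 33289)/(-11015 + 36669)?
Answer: -2041/12827 ≈ -0.15912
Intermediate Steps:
(-37371 + 33289)/(-11015 + 36669) = -4082/25654 = -4082*1/25654 = -2041/12827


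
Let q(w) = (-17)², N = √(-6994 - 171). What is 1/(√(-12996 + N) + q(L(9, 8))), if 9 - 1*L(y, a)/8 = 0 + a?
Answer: 1/(289 + √(-12996 + I*√7165)) ≈ 0.0029915 - 0.0011785*I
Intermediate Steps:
L(y, a) = 72 - 8*a (L(y, a) = 72 - 8*(0 + a) = 72 - 8*a)
N = I*√7165 (N = √(-7165) = I*√7165 ≈ 84.646*I)
q(w) = 289
1/(√(-12996 + N) + q(L(9, 8))) = 1/(√(-12996 + I*√7165) + 289) = 1/(289 + √(-12996 + I*√7165))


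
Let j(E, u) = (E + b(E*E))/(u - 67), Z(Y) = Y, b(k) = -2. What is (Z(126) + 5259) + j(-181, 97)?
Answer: 53789/10 ≈ 5378.9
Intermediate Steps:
j(E, u) = (-2 + E)/(-67 + u) (j(E, u) = (E - 2)/(u - 67) = (-2 + E)/(-67 + u))
(Z(126) + 5259) + j(-181, 97) = (126 + 5259) + (-2 - 181)/(-67 + 97) = 5385 - 183/30 = 5385 + (1/30)*(-183) = 5385 - 61/10 = 53789/10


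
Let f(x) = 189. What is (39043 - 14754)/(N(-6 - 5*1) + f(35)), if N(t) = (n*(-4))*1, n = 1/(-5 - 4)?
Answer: 218601/1705 ≈ 128.21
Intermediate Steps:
n = -⅑ (n = 1/(-9) = -⅑ ≈ -0.11111)
N(t) = 4/9 (N(t) = -⅑*(-4)*1 = (4/9)*1 = 4/9)
(39043 - 14754)/(N(-6 - 5*1) + f(35)) = (39043 - 14754)/(4/9 + 189) = 24289/(1705/9) = 24289*(9/1705) = 218601/1705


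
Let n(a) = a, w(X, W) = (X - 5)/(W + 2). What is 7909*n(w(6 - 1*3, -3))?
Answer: 15818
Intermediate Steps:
w(X, W) = (-5 + X)/(2 + W)
7909*n(w(6 - 1*3, -3)) = 7909*((-5 + (6 - 1*3))/(2 - 3)) = 7909*((-5 + (6 - 3))/(-1)) = 7909*(-(-5 + 3)) = 7909*(-1*(-2)) = 7909*2 = 15818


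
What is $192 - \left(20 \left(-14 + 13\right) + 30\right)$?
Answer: $182$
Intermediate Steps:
$192 - \left(20 \left(-14 + 13\right) + 30\right) = 192 - \left(20 \left(-1\right) + 30\right) = 192 - \left(-20 + 30\right) = 192 - 10 = 182$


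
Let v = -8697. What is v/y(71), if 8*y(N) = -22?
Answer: 34788/11 ≈ 3162.5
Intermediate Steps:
y(N) = -11/4 (y(N) = (1/8)*(-22) = -11/4)
v/y(71) = -8697/(-11/4) = -8697*(-4/11) = 34788/11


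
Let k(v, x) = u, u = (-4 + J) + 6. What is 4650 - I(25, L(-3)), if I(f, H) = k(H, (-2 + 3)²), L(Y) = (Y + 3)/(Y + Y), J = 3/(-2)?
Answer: 9299/2 ≈ 4649.5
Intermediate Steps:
J = -3/2 (J = 3*(-½) = -3/2 ≈ -1.5000)
L(Y) = (3 + Y)/(2*Y) (L(Y) = (3 + Y)/((2*Y)) = (3 + Y)*(1/(2*Y)) = (3 + Y)/(2*Y))
u = ½ (u = (-4 - 3/2) + 6 = -11/2 + 6 = ½ ≈ 0.50000)
k(v, x) = ½
I(f, H) = ½
4650 - I(25, L(-3)) = 4650 - 1*½ = 4650 - ½ = 9299/2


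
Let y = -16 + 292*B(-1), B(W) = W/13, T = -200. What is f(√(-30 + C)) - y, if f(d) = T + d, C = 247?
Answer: -2100/13 + √217 ≈ -146.81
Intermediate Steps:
f(d) = -200 + d
B(W) = W/13 (B(W) = W*(1/13) = W/13)
y = -500/13 (y = -16 + 292*((1/13)*(-1)) = -16 + 292*(-1/13) = -16 - 292/13 = -500/13 ≈ -38.462)
f(√(-30 + C)) - y = (-200 + √(-30 + 247)) - 1*(-500/13) = (-200 + √217) + 500/13 = -2100/13 + √217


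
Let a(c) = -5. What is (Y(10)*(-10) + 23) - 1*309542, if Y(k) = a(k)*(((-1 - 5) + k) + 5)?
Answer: -309069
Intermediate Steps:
Y(k) = 5 - 5*k (Y(k) = -5*(((-1 - 5) + k) + 5) = -5*((-6 + k) + 5) = -5*(-1 + k) = 5 - 5*k)
(Y(10)*(-10) + 23) - 1*309542 = ((5 - 5*10)*(-10) + 23) - 1*309542 = ((5 - 50)*(-10) + 23) - 309542 = (-45*(-10) + 23) - 309542 = (450 + 23) - 309542 = 473 - 309542 = -309069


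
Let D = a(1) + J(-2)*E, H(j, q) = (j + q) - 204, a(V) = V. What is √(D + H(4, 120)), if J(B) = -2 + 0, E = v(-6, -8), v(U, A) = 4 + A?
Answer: I*√71 ≈ 8.4261*I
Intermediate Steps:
E = -4 (E = 4 - 8 = -4)
J(B) = -2
H(j, q) = -204 + j + q
D = 9 (D = 1 - 2*(-4) = 1 + 8 = 9)
√(D + H(4, 120)) = √(9 + (-204 + 4 + 120)) = √(9 - 80) = √(-71) = I*√71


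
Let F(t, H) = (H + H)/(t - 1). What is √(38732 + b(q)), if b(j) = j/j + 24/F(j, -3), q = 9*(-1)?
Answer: √38773 ≈ 196.91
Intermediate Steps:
F(t, H) = 2*H/(-1 + t) (F(t, H) = (2*H)/(-1 + t) = 2*H/(-1 + t))
q = -9
b(j) = 5 - 4*j (b(j) = j/j + 24/((2*(-3)/(-1 + j))) = 1 + 24/((-6/(-1 + j))) = 1 + 24*(⅙ - j/6) = 1 + (4 - 4*j) = 5 - 4*j)
√(38732 + b(q)) = √(38732 + (5 - 4*(-9))) = √(38732 + (5 + 36)) = √(38732 + 41) = √38773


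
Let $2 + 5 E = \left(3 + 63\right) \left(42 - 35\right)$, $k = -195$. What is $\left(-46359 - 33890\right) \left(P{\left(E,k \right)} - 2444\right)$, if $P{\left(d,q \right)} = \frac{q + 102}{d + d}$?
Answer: $\frac{36095117461}{184} \approx 1.9617 \cdot 10^{8}$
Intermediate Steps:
$E = 92$ ($E = - \frac{2}{5} + \frac{\left(3 + 63\right) \left(42 - 35\right)}{5} = - \frac{2}{5} + \frac{66 \cdot 7}{5} = - \frac{2}{5} + \frac{1}{5} \cdot 462 = - \frac{2}{5} + \frac{462}{5} = 92$)
$P{\left(d,q \right)} = \frac{102 + q}{2 d}$
$\left(-46359 - 33890\right) \left(P{\left(E,k \right)} - 2444\right) = \left(-46359 - 33890\right) \left(\frac{102 - 195}{2 \cdot 92} - 2444\right) = - 80249 \left(\frac{1}{2} \cdot \frac{1}{92} \left(-93\right) - 2444\right) = - 80249 \left(- \frac{93}{184} - 2444\right) = \left(-80249\right) \left(- \frac{449789}{184}\right) = \frac{36095117461}{184}$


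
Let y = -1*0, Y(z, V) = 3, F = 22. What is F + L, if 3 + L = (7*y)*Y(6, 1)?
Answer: 19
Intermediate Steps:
y = 0
L = -3 (L = -3 + (7*0)*3 = -3 + 0*3 = -3 + 0 = -3)
F + L = 22 - 3 = 19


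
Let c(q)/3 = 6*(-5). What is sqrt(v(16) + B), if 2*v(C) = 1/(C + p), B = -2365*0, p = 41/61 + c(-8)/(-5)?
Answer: sqrt(28670)/1410 ≈ 0.12009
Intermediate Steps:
c(q) = -90 (c(q) = 3*(6*(-5)) = 3*(-30) = -90)
p = 1139/61 (p = 41/61 - 90/(-5) = 41*(1/61) - 90*(-1/5) = 41/61 + 18 = 1139/61 ≈ 18.672)
B = 0
v(C) = 1/(2*(1139/61 + C)) (v(C) = 1/(2*(C + 1139/61)) = 1/(2*(1139/61 + C)))
sqrt(v(16) + B) = sqrt(61/(2*(1139 + 61*16)) + 0) = sqrt(61/(2*(1139 + 976)) + 0) = sqrt((61/2)/2115 + 0) = sqrt((61/2)*(1/2115) + 0) = sqrt(61/4230 + 0) = sqrt(61/4230) = sqrt(28670)/1410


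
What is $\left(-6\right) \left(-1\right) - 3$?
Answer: $3$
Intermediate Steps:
$\left(-6\right) \left(-1\right) - 3 = 6 - 3 = 3$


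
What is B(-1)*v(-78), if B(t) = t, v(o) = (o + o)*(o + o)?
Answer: -24336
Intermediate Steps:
v(o) = 4*o² (v(o) = (2*o)*(2*o) = 4*o²)
B(-1)*v(-78) = -4*(-78)² = -4*6084 = -1*24336 = -24336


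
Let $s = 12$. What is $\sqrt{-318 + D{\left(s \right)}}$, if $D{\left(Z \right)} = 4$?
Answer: $i \sqrt{314} \approx 17.72 i$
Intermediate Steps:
$\sqrt{-318 + D{\left(s \right)}} = \sqrt{-318 + 4} = \sqrt{-314} = i \sqrt{314}$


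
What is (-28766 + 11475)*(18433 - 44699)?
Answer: 454165406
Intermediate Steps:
(-28766 + 11475)*(18433 - 44699) = -17291*(-26266) = 454165406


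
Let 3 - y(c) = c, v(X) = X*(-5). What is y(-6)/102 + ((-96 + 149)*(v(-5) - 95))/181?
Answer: -125597/6154 ≈ -20.409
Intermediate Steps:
v(X) = -5*X
y(c) = 3 - c
y(-6)/102 + ((-96 + 149)*(v(-5) - 95))/181 = (3 - 1*(-6))/102 + ((-96 + 149)*(-5*(-5) - 95))/181 = (3 + 6)*(1/102) + (53*(25 - 95))*(1/181) = 9*(1/102) + (53*(-70))*(1/181) = 3/34 - 3710*1/181 = 3/34 - 3710/181 = -125597/6154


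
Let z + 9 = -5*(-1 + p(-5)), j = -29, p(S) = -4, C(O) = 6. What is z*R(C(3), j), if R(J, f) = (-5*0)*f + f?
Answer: -464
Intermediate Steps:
z = 16 (z = -9 - 5*(-1 - 4) = -9 - 5*(-5) = -9 + 25 = 16)
R(J, f) = f (R(J, f) = 0*f + f = 0 + f = f)
z*R(C(3), j) = 16*(-29) = -464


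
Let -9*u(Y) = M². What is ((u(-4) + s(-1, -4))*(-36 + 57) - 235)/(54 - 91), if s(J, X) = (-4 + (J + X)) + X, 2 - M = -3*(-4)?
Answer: 2224/111 ≈ 20.036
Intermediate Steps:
M = -10 (M = 2 - (-3)*(-4) = 2 - 1*12 = 2 - 12 = -10)
u(Y) = -100/9 (u(Y) = -⅑*(-10)² = -⅑*100 = -100/9)
s(J, X) = -4 + J + 2*X (s(J, X) = (-4 + J + X) + X = -4 + J + 2*X)
((u(-4) + s(-1, -4))*(-36 + 57) - 235)/(54 - 91) = ((-100/9 + (-4 - 1 + 2*(-4)))*(-36 + 57) - 235)/(54 - 91) = ((-100/9 + (-4 - 1 - 8))*21 - 235)/(-37) = ((-100/9 - 13)*21 - 235)*(-1/37) = (-217/9*21 - 235)*(-1/37) = (-1519/3 - 235)*(-1/37) = -2224/3*(-1/37) = 2224/111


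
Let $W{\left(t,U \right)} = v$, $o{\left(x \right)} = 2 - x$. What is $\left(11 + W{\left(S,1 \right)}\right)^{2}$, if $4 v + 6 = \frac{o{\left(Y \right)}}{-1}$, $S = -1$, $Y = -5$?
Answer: $\frac{961}{16} \approx 60.063$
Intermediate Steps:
$v = - \frac{13}{4}$ ($v = - \frac{3}{2} + \frac{\left(2 - -5\right) \frac{1}{-1}}{4} = - \frac{3}{2} + \frac{\left(2 + 5\right) \left(-1\right)}{4} = - \frac{3}{2} + \frac{7 \left(-1\right)}{4} = - \frac{3}{2} + \frac{1}{4} \left(-7\right) = - \frac{3}{2} - \frac{7}{4} = - \frac{13}{4} \approx -3.25$)
$W{\left(t,U \right)} = - \frac{13}{4}$
$\left(11 + W{\left(S,1 \right)}\right)^{2} = \left(11 - \frac{13}{4}\right)^{2} = \left(\frac{31}{4}\right)^{2} = \frac{961}{16}$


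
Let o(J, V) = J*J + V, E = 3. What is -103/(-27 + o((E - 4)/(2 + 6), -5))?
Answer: 6592/2047 ≈ 3.2203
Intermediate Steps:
o(J, V) = V + J² (o(J, V) = J² + V = V + J²)
-103/(-27 + o((E - 4)/(2 + 6), -5)) = -103/(-27 + (-5 + ((3 - 4)/(2 + 6))²)) = -103/(-27 + (-5 + (-1/8)²)) = -103/(-27 + (-5 + (-1*⅛)²)) = -103/(-27 + (-5 + (-⅛)²)) = -103/(-27 + (-5 + 1/64)) = -103/(-27 - 319/64) = -103/(-2047/64) = -64/2047*(-103) = 6592/2047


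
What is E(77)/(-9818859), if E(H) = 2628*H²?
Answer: -5193804/3272953 ≈ -1.5869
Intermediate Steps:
E(77)/(-9818859) = (2628*77²)/(-9818859) = (2628*5929)*(-1/9818859) = 15581412*(-1/9818859) = -5193804/3272953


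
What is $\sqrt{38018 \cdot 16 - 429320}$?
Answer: $2 \sqrt{44742} \approx 423.05$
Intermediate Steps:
$\sqrt{38018 \cdot 16 - 429320} = \sqrt{608288 - 429320} = \sqrt{178968} = 2 \sqrt{44742}$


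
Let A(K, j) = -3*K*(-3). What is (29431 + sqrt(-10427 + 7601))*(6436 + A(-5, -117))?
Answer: 188093521 + 19173*I*sqrt(314) ≈ 1.8809e+8 + 3.3975e+5*I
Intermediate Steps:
A(K, j) = 9*K
(29431 + sqrt(-10427 + 7601))*(6436 + A(-5, -117)) = (29431 + sqrt(-10427 + 7601))*(6436 + 9*(-5)) = (29431 + sqrt(-2826))*(6436 - 45) = (29431 + 3*I*sqrt(314))*6391 = 188093521 + 19173*I*sqrt(314)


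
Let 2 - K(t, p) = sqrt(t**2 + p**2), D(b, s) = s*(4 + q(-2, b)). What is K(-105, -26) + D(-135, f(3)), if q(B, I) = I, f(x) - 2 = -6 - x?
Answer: 919 - sqrt(11701) ≈ 810.83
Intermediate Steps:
f(x) = -4 - x (f(x) = 2 + (-6 - x) = -4 - x)
D(b, s) = s*(4 + b)
K(t, p) = 2 - sqrt(p**2 + t**2) (K(t, p) = 2 - sqrt(t**2 + p**2) = 2 - sqrt(p**2 + t**2))
K(-105, -26) + D(-135, f(3)) = (2 - sqrt((-26)**2 + (-105)**2)) + (-4 - 1*3)*(4 - 135) = (2 - sqrt(676 + 11025)) + (-4 - 3)*(-131) = (2 - sqrt(11701)) - 7*(-131) = (2 - sqrt(11701)) + 917 = 919 - sqrt(11701)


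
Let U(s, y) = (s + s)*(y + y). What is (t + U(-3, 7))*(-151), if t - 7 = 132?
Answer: -8305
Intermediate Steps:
t = 139 (t = 7 + 132 = 139)
U(s, y) = 4*s*y (U(s, y) = (2*s)*(2*y) = 4*s*y)
(t + U(-3, 7))*(-151) = (139 + 4*(-3)*7)*(-151) = (139 - 84)*(-151) = 55*(-151) = -8305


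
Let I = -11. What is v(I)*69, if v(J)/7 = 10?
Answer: 4830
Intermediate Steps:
v(J) = 70 (v(J) = 7*10 = 70)
v(I)*69 = 70*69 = 4830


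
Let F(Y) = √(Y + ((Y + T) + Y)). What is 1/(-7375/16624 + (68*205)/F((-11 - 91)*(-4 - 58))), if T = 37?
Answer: 93221656720/2148069051179319 + 770484364288*√19009/10740345255896595 ≈ 0.0099341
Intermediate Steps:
F(Y) = √(37 + 3*Y) (F(Y) = √(Y + ((Y + 37) + Y)) = √(Y + ((37 + Y) + Y)) = √(Y + (37 + 2*Y)) = √(37 + 3*Y))
1/(-7375/16624 + (68*205)/F((-11 - 91)*(-4 - 58))) = 1/(-7375/16624 + (68*205)/(√(37 + 3*((-11 - 91)*(-4 - 58))))) = 1/(-7375*1/16624 + 13940/(√(37 + 3*(-102*(-62))))) = 1/(-7375/16624 + 13940/(√(37 + 3*6324))) = 1/(-7375/16624 + 13940/(√(37 + 18972))) = 1/(-7375/16624 + 13940/(√19009)) = 1/(-7375/16624 + 13940*(√19009/19009)) = 1/(-7375/16624 + 13940*√19009/19009)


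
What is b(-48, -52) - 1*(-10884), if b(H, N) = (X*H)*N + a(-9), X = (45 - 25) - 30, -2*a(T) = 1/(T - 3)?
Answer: -337823/24 ≈ -14076.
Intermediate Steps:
a(T) = -1/(2*(-3 + T)) (a(T) = -1/(2*(T - 3)) = -1/(2*(-3 + T)))
X = -10 (X = 20 - 30 = -10)
b(H, N) = 1/24 - 10*H*N (b(H, N) = (-10*H)*N - 1/(-6 + 2*(-9)) = -10*H*N - 1/(-6 - 18) = -10*H*N - 1/(-24) = -10*H*N - 1*(-1/24) = -10*H*N + 1/24 = 1/24 - 10*H*N)
b(-48, -52) - 1*(-10884) = (1/24 - 10*(-48)*(-52)) - 1*(-10884) = (1/24 - 24960) + 10884 = -599039/24 + 10884 = -337823/24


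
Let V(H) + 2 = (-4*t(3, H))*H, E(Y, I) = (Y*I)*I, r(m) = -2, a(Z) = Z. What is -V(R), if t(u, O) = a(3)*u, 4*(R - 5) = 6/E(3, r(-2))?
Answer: 373/2 ≈ 186.50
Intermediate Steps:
E(Y, I) = Y*I² (E(Y, I) = (I*Y)*I = Y*I²)
R = 41/8 (R = 5 + (6/((3*(-2)²)))/4 = 5 + (6/((3*4)))/4 = 5 + (6/12)/4 = 5 + (6*(1/12))/4 = 5 + (¼)*(½) = 5 + ⅛ = 41/8 ≈ 5.1250)
t(u, O) = 3*u
V(H) = -2 - 36*H (V(H) = -2 + (-12*3)*H = -2 + (-4*9)*H = -2 - 36*H)
-V(R) = -(-2 - 36*41/8) = -(-2 - 369/2) = -1*(-373/2) = 373/2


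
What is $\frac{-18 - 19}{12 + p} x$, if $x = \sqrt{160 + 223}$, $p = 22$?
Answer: $- \frac{37 \sqrt{383}}{34} \approx -21.297$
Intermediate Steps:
$x = \sqrt{383} \approx 19.57$
$\frac{-18 - 19}{12 + p} x = \frac{-18 - 19}{12 + 22} \sqrt{383} = - \frac{37}{34} \sqrt{383} = \left(-37\right) \frac{1}{34} \sqrt{383} = - \frac{37 \sqrt{383}}{34}$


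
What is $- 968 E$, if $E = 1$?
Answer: $-968$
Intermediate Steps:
$- 968 E = \left(-968\right) 1 = -968$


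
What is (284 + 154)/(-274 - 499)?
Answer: -438/773 ≈ -0.56662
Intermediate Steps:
(284 + 154)/(-274 - 499) = 438/(-773) = 438*(-1/773) = -438/773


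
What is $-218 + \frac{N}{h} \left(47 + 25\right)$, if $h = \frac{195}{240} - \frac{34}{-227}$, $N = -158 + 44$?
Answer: $- \frac{10191122}{1165} \approx -8747.8$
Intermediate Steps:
$N = -114$
$h = \frac{3495}{3632}$ ($h = 195 \cdot \frac{1}{240} - - \frac{34}{227} = \frac{13}{16} + \frac{34}{227} = \frac{3495}{3632} \approx 0.96228$)
$-218 + \frac{N}{h} \left(47 + 25\right) = -218 + - \frac{114}{\frac{3495}{3632}} \left(47 + 25\right) = -218 + \left(-114\right) \frac{3632}{3495} \cdot 72 = -218 - \frac{9937152}{1165} = - \frac{10191122}{1165}$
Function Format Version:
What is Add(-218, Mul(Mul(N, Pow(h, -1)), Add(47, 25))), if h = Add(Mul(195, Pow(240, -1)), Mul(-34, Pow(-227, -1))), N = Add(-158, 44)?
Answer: Rational(-10191122, 1165) ≈ -8747.8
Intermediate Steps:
N = -114
h = Rational(3495, 3632) (h = Add(Mul(195, Rational(1, 240)), Mul(-34, Rational(-1, 227))) = Add(Rational(13, 16), Rational(34, 227)) = Rational(3495, 3632) ≈ 0.96228)
Add(-218, Mul(Mul(N, Pow(h, -1)), Add(47, 25))) = Add(-218, Mul(Mul(-114, Pow(Rational(3495, 3632), -1)), Add(47, 25))) = Add(-218, Mul(Mul(-114, Rational(3632, 3495)), 72)) = Add(-218, Mul(Rational(-138016, 1165), 72)) = Add(-218, Rational(-9937152, 1165)) = Rational(-10191122, 1165)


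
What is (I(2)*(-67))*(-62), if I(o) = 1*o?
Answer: 8308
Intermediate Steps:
I(o) = o
(I(2)*(-67))*(-62) = (2*(-67))*(-62) = -134*(-62) = 8308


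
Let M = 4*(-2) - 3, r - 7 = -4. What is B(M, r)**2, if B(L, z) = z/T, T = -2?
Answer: 9/4 ≈ 2.2500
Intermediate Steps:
r = 3 (r = 7 - 4 = 3)
M = -11 (M = -8 - 3 = -11)
B(L, z) = -z/2 (B(L, z) = z/(-2) = z*(-1/2) = -z/2)
B(M, r)**2 = (-1/2*3)**2 = (-3/2)**2 = 9/4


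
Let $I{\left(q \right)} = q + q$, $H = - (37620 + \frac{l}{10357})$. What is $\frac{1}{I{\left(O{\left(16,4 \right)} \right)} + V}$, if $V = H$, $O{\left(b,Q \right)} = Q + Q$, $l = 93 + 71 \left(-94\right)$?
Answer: $- \frac{10357}{389458047} \approx -2.6593 \cdot 10^{-5}$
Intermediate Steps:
$l = -6581$ ($l = 93 - 6674 = -6581$)
$O{\left(b,Q \right)} = 2 Q$
$H = - \frac{389623759}{10357}$ ($H = - (37620 - \frac{6581}{10357}) = \left(-1\right) \frac{389623759}{10357} = - \frac{389623759}{10357} \approx -37619.0$)
$V = - \frac{389623759}{10357} \approx -37619.0$
$I{\left(q \right)} = 2 q$
$\frac{1}{I{\left(O{\left(16,4 \right)} \right)} + V} = \frac{1}{2 \cdot 2 \cdot 4 - \frac{389623759}{10357}} = \frac{1}{2 \cdot 8 - \frac{389623759}{10357}} = \frac{1}{16 - \frac{389623759}{10357}} = \frac{1}{- \frac{389458047}{10357}} = - \frac{10357}{389458047}$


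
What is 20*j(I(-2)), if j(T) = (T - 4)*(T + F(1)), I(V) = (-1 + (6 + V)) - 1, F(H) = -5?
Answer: 120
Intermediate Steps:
I(V) = 4 + V (I(V) = (5 + V) - 1 = 4 + V)
j(T) = (-5 + T)*(-4 + T) (j(T) = (T - 4)*(T - 5) = (-4 + T)*(-5 + T) = (-5 + T)*(-4 + T))
20*j(I(-2)) = 20*(20 + (4 - 2)**2 - 9*(4 - 2)) = 20*(20 + 2**2 - 9*2) = 20*(20 + 4 - 18) = 20*6 = 120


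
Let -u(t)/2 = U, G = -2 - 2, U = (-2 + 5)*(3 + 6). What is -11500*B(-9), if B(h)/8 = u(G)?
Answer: 4968000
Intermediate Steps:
U = 27 (U = 3*9 = 27)
G = -4
u(t) = -54 (u(t) = -2*27 = -54)
B(h) = -432 (B(h) = 8*(-54) = -432)
-11500*B(-9) = -11500*(-432) = 4968000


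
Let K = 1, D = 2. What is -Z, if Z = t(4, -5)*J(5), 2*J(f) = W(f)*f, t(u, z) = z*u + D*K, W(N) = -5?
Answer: -225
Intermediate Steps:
t(u, z) = 2 + u*z (t(u, z) = z*u + 2*1 = u*z + 2 = 2 + u*z)
J(f) = -5*f/2 (J(f) = (-5*f)/2 = -5*f/2)
Z = 225 (Z = (2 + 4*(-5))*(-5/2*5) = (2 - 20)*(-25/2) = -18*(-25/2) = 225)
-Z = -1*225 = -225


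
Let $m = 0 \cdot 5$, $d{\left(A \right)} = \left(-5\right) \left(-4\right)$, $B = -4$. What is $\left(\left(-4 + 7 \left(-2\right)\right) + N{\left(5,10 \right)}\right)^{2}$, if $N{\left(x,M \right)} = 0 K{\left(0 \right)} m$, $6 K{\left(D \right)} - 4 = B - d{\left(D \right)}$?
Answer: $324$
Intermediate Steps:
$d{\left(A \right)} = 20$
$m = 0$
$K{\left(D \right)} = - \frac{10}{3}$ ($K{\left(D \right)} = \frac{2}{3} + \frac{-4 - 20}{6} = \frac{2}{3} + \frac{1}{6} \left(-24\right) = \frac{2}{3} - 4 = - \frac{10}{3}$)
$N{\left(x,M \right)} = 0$ ($N{\left(x,M \right)} = 0 \left(- \frac{10}{3}\right) 0 = 0 \cdot 0 = 0$)
$\left(\left(-4 + 7 \left(-2\right)\right) + N{\left(5,10 \right)}\right)^{2} = \left(\left(-4 + 7 \left(-2\right)\right) + 0\right)^{2} = \left(\left(-4 - 14\right) + 0\right)^{2} = \left(-18 + 0\right)^{2} = \left(-18\right)^{2} = 324$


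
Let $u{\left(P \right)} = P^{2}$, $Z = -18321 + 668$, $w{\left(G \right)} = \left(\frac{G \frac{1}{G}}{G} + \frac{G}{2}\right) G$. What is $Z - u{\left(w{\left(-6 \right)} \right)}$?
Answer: $-18014$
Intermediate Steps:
$w{\left(G \right)} = G \left(\frac{1}{G} + \frac{G}{2}\right)$ ($w{\left(G \right)} = \left(1 \frac{1}{G} + G \frac{1}{2}\right) G = \left(\frac{1}{G} + \frac{G}{2}\right) G = G \left(\frac{1}{G} + \frac{G}{2}\right)$)
$Z = -17653$
$Z - u{\left(w{\left(-6 \right)} \right)} = -17653 - \left(1 + \frac{\left(-6\right)^{2}}{2}\right)^{2} = -17653 - \left(1 + \frac{1}{2} \cdot 36\right)^{2} = -17653 - \left(1 + 18\right)^{2} = -17653 - 19^{2} = -17653 - 361 = -18014$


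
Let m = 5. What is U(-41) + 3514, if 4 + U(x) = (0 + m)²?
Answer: 3535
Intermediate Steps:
U(x) = 21 (U(x) = -4 + (0 + 5)² = -4 + 5² = -4 + 25 = 21)
U(-41) + 3514 = 21 + 3514 = 3535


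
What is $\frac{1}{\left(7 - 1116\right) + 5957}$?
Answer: $\frac{1}{4848} \approx 0.00020627$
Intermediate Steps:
$\frac{1}{\left(7 - 1116\right) + 5957} = \frac{1}{-1109 + 5957} = \frac{1}{4848}$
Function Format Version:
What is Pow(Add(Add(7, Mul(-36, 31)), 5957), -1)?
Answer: Rational(1, 4848) ≈ 0.00020627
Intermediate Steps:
Pow(Add(Add(7, Mul(-36, 31)), 5957), -1) = Pow(Add(Add(7, -1116), 5957), -1) = Pow(Add(-1109, 5957), -1) = Pow(4848, -1) = Rational(1, 4848)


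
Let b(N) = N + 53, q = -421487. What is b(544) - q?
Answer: 422084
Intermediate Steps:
b(N) = 53 + N
b(544) - q = (53 + 544) - 1*(-421487) = 597 + 421487 = 422084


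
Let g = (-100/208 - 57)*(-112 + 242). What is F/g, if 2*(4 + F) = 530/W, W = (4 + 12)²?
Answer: 759/1912960 ≈ 0.00039677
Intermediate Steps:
W = 256 (W = 16² = 256)
F = -759/256 (F = -4 + (530/256)/2 = -4 + (530*(1/256))/2 = -4 + (½)*(265/128) = -4 + 265/256 = -759/256 ≈ -2.9648)
g = -14945/2 (g = (-100*1/208 - 57)*130 = (-25/52 - 57)*130 = -2989/52*130 = -14945/2 ≈ -7472.5)
F/g = -759/(256*(-14945/2)) = -759/256*(-2/14945) = 759/1912960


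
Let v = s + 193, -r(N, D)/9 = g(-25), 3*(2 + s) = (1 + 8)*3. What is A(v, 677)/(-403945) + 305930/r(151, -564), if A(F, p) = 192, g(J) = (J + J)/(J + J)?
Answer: -123578895578/3635505 ≈ -33992.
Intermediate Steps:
s = 7 (s = -2 + ((1 + 8)*3)/3 = -2 + (9*3)/3 = -2 + (⅓)*27 = -2 + 9 = 7)
g(J) = 1 (g(J) = (2*J)/((2*J)) = (2*J)*(1/(2*J)) = 1)
r(N, D) = -9 (r(N, D) = -9*1 = -9)
v = 200 (v = 7 + 193 = 200)
A(v, 677)/(-403945) + 305930/r(151, -564) = 192/(-403945) + 305930/(-9) = 192*(-1/403945) + 305930*(-⅑) = -192/403945 - 305930/9 = -123578895578/3635505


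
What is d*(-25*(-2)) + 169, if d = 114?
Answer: 5869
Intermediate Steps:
d*(-25*(-2)) + 169 = 114*(-25*(-2)) + 169 = 114*50 + 169 = 5700 + 169 = 5869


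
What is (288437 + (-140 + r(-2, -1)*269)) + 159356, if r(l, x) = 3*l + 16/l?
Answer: 443887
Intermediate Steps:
(288437 + (-140 + r(-2, -1)*269)) + 159356 = (288437 + (-140 + (3*(-2) + 16/(-2))*269)) + 159356 = (288437 + (-140 + (-6 + 16*(-½))*269)) + 159356 = (288437 + (-140 + (-6 - 8)*269)) + 159356 = (288437 + (-140 - 14*269)) + 159356 = (288437 + (-140 - 3766)) + 159356 = (288437 - 3906) + 159356 = 284531 + 159356 = 443887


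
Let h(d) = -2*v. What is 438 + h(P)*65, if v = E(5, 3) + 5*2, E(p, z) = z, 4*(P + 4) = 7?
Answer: -1252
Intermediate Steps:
P = -9/4 (P = -4 + (1/4)*7 = -4 + 7/4 = -9/4 ≈ -2.2500)
v = 13 (v = 3 + 5*2 = 3 + 10 = 13)
h(d) = -26 (h(d) = -2*13 = -26)
438 + h(P)*65 = 438 - 26*65 = 438 - 1690 = -1252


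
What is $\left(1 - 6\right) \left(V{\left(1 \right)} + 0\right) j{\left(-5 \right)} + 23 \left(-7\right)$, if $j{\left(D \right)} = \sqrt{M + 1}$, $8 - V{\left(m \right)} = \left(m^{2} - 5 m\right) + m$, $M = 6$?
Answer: $-161 - 55 \sqrt{7} \approx -306.52$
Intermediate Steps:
$V{\left(m \right)} = 8 - m^{2} + 4 m$ ($V{\left(m \right)} = 8 - \left(\left(m^{2} - 5 m\right) + m\right) = 8 - \left(m^{2} - 4 m\right) = 8 - m^{2} + 4 m$)
$j{\left(D \right)} = \sqrt{7}$ ($j{\left(D \right)} = \sqrt{6 + 1} = \sqrt{7}$)
$\left(1 - 6\right) \left(V{\left(1 \right)} + 0\right) j{\left(-5 \right)} + 23 \left(-7\right) = \left(1 - 6\right) \left(\left(8 - 1^{2} + 4 \cdot 1\right) + 0\right) \sqrt{7} + 23 \left(-7\right) = - 5 \left(\left(8 - 1 + 4\right) + 0\right) \sqrt{7} - 161 = - 5 \left(11 + 0\right) \sqrt{7} - 161 = \left(-5\right) 11 \sqrt{7} - 161 = - 55 \sqrt{7} - 161 = -161 - 55 \sqrt{7}$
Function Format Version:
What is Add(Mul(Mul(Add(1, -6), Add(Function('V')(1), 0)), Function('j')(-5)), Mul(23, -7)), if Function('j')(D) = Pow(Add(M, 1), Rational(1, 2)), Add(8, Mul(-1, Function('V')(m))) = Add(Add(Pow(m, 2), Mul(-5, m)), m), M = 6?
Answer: Add(-161, Mul(-55, Pow(7, Rational(1, 2)))) ≈ -306.52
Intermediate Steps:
Function('V')(m) = Add(8, Mul(-1, Pow(m, 2)), Mul(4, m)) (Function('V')(m) = Add(8, Mul(-1, Add(Add(Pow(m, 2), Mul(-5, m)), m))) = Add(8, Mul(-1, Add(Pow(m, 2), Mul(-4, m)))) = Add(8, Add(Mul(-1, Pow(m, 2)), Mul(4, m))) = Add(8, Mul(-1, Pow(m, 2)), Mul(4, m)))
Function('j')(D) = Pow(7, Rational(1, 2)) (Function('j')(D) = Pow(Add(6, 1), Rational(1, 2)) = Pow(7, Rational(1, 2)))
Add(Mul(Mul(Add(1, -6), Add(Function('V')(1), 0)), Function('j')(-5)), Mul(23, -7)) = Add(Mul(Mul(Add(1, -6), Add(Add(8, Mul(-1, Pow(1, 2)), Mul(4, 1)), 0)), Pow(7, Rational(1, 2))), Mul(23, -7)) = Add(Mul(Mul(-5, Add(Add(8, Mul(-1, 1), 4), 0)), Pow(7, Rational(1, 2))), -161) = Add(Mul(Mul(-5, Add(Add(8, -1, 4), 0)), Pow(7, Rational(1, 2))), -161) = Add(Mul(Mul(-5, Add(11, 0)), Pow(7, Rational(1, 2))), -161) = Add(Mul(Mul(-5, 11), Pow(7, Rational(1, 2))), -161) = Add(Mul(-55, Pow(7, Rational(1, 2))), -161) = Add(-161, Mul(-55, Pow(7, Rational(1, 2))))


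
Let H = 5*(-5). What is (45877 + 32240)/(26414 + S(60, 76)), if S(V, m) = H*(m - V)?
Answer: 78117/26014 ≈ 3.0029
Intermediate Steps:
H = -25
S(V, m) = -25*m + 25*V (S(V, m) = -25*(m - V) = -25*m + 25*V)
(45877 + 32240)/(26414 + S(60, 76)) = (45877 + 32240)/(26414 + (-25*76 + 25*60)) = 78117/(26414 + (-1900 + 1500)) = 78117/(26414 - 400) = 78117/26014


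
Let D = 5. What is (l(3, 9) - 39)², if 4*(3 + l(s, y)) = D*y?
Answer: 15129/16 ≈ 945.56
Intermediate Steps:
l(s, y) = -3 + 5*y/4 (l(s, y) = -3 + (5*y)/4 = -3 + 5*y/4)
(l(3, 9) - 39)² = ((-3 + (5/4)*9) - 39)² = ((-3 + 45/4) - 39)² = (33/4 - 39)² = (-123/4)² = 15129/16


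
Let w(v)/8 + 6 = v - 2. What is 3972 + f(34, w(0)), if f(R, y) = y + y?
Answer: 3844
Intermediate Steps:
w(v) = -64 + 8*v (w(v) = -48 + 8*(v - 2) = -48 + 8*(-2 + v) = -48 + (-16 + 8*v) = -64 + 8*v)
f(R, y) = 2*y
3972 + f(34, w(0)) = 3972 + 2*(-64 + 8*0) = 3972 + 2*(-64 + 0) = 3972 + 2*(-64) = 3972 - 128 = 3844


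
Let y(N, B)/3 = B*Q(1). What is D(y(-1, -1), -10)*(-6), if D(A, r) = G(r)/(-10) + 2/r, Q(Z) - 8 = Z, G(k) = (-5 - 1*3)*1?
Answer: -18/5 ≈ -3.6000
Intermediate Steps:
G(k) = -8 (G(k) = (-5 - 3)*1 = -8*1 = -8)
Q(Z) = 8 + Z
y(N, B) = 27*B (y(N, B) = 3*(B*(8 + 1)) = 3*(B*9) = 3*(9*B) = 27*B)
D(A, r) = ⅘ + 2/r (D(A, r) = -8/(-10) + 2/r = -8*(-⅒) + 2/r = ⅘ + 2/r)
D(y(-1, -1), -10)*(-6) = (⅘ + 2/(-10))*(-6) = (⅘ + 2*(-⅒))*(-6) = (⅘ - ⅕)*(-6) = (⅗)*(-6) = -18/5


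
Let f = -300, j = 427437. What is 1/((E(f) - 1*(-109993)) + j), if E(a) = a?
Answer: 1/537130 ≈ 1.8617e-6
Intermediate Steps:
1/((E(f) - 1*(-109993)) + j) = 1/((-300 - 1*(-109993)) + 427437) = 1/((-300 + 109993) + 427437) = 1/(109693 + 427437) = 1/537130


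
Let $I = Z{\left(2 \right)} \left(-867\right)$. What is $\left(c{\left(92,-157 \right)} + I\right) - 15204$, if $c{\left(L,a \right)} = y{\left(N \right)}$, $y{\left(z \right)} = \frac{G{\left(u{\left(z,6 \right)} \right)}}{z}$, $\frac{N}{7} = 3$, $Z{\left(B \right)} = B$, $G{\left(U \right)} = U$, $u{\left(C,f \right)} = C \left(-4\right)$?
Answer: $-16942$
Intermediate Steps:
$u{\left(C,f \right)} = - 4 C$
$N = 21$ ($N = 7 \cdot 3 = 21$)
$y{\left(z \right)} = -4$ ($y{\left(z \right)} = \frac{\left(-4\right) z}{z} = -4$)
$I = -1734$ ($I = 2 \left(-867\right) = -1734$)
$c{\left(L,a \right)} = -4$
$\left(c{\left(92,-157 \right)} + I\right) - 15204 = \left(-4 - 1734\right) - 15204 = -1738 - 15204 = -16942$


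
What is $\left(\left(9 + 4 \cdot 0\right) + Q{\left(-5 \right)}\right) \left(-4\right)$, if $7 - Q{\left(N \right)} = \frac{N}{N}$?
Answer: $-60$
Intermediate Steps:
$Q{\left(N \right)} = 6$ ($Q{\left(N \right)} = 7 - \frac{N}{N} = 7 - 1 = 6$)
$\left(\left(9 + 4 \cdot 0\right) + Q{\left(-5 \right)}\right) \left(-4\right) = \left(\left(9 + 4 \cdot 0\right) + 6\right) \left(-4\right) = \left(\left(9 + 0\right) + 6\right) \left(-4\right) = \left(9 + 6\right) \left(-4\right) = 15 \left(-4\right) = -60$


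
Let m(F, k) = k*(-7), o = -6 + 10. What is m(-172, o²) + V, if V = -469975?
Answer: -470087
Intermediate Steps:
o = 4
m(F, k) = -7*k
m(-172, o²) + V = -7*4² - 469975 = -7*16 - 469975 = -112 - 469975 = -470087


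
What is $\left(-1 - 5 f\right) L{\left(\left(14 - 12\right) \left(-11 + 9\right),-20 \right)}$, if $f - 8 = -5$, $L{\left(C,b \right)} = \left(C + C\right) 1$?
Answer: $128$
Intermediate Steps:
$L{\left(C,b \right)} = 2 C$ ($L{\left(C,b \right)} = 2 C 1 = 2 C$)
$f = 3$ ($f = 8 - 5 = 3$)
$\left(-1 - 5 f\right) L{\left(\left(14 - 12\right) \left(-11 + 9\right),-20 \right)} = \left(-1 - 15\right) 2 \left(14 - 12\right) \left(-11 + 9\right) = \left(-1 - 15\right) 2 \cdot 2 \left(-2\right) = - 16 \cdot 2 \left(-4\right) = \left(-16\right) \left(-8\right) = 128$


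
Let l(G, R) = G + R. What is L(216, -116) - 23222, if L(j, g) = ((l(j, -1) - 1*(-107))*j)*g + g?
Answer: -8091370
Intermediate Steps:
L(j, g) = g + g*j*(106 + j) (L(j, g) = (((j - 1) - 1*(-107))*j)*g + g = (((-1 + j) + 107)*j)*g + g = ((106 + j)*j)*g + g = (j*(106 + j))*g + g = g*j*(106 + j) + g = g + g*j*(106 + j))
L(216, -116) - 23222 = -116*(1 + 216**2 + 106*216) - 23222 = -116*(1 + 46656 + 22896) - 23222 = -116*69553 - 23222 = -8068148 - 23222 = -8091370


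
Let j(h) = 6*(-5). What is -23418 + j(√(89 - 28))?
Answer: -23448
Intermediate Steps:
j(h) = -30
-23418 + j(√(89 - 28)) = -23418 - 30 = -23448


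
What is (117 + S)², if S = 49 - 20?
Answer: 21316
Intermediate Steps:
S = 29
(117 + S)² = (117 + 29)² = 146² = 21316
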